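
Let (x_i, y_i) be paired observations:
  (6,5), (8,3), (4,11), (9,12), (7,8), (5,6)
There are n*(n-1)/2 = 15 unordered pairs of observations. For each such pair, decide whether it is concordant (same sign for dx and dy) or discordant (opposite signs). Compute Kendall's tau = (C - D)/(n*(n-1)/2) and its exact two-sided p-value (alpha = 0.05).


Step 1: Enumerate the 15 unordered pairs (i,j) with i<j and classify each by sign(x_j-x_i) * sign(y_j-y_i).
  (1,2):dx=+2,dy=-2->D; (1,3):dx=-2,dy=+6->D; (1,4):dx=+3,dy=+7->C; (1,5):dx=+1,dy=+3->C
  (1,6):dx=-1,dy=+1->D; (2,3):dx=-4,dy=+8->D; (2,4):dx=+1,dy=+9->C; (2,5):dx=-1,dy=+5->D
  (2,6):dx=-3,dy=+3->D; (3,4):dx=+5,dy=+1->C; (3,5):dx=+3,dy=-3->D; (3,6):dx=+1,dy=-5->D
  (4,5):dx=-2,dy=-4->C; (4,6):dx=-4,dy=-6->C; (5,6):dx=-2,dy=-2->C
Step 2: C = 7, D = 8, total pairs = 15.
Step 3: tau = (C - D)/(n(n-1)/2) = (7 - 8)/15 = -0.066667.
Step 4: Exact two-sided p-value (enumerate n! = 720 permutations of y under H0): p = 1.000000.
Step 5: alpha = 0.05. fail to reject H0.

tau_b = -0.0667 (C=7, D=8), p = 1.000000, fail to reject H0.


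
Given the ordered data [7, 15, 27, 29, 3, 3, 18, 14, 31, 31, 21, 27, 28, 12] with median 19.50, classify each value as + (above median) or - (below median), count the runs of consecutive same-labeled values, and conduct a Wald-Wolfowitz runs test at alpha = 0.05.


Step 1: Compute median = 19.50; label A = above, B = below.
Labels in order: BBAABBBBAAAAAB  (n_A = 7, n_B = 7)
Step 2: Count runs R = 5.
Step 3: Under H0 (random ordering), E[R] = 2*n_A*n_B/(n_A+n_B) + 1 = 2*7*7/14 + 1 = 8.0000.
        Var[R] = 2*n_A*n_B*(2*n_A*n_B - n_A - n_B) / ((n_A+n_B)^2 * (n_A+n_B-1)) = 8232/2548 = 3.2308.
        SD[R] = 1.7974.
Step 4: Continuity-corrected z = (R + 0.5 - E[R]) / SD[R] = (5 + 0.5 - 8.0000) / 1.7974 = -1.3909.
Step 5: Two-sided p-value via normal approximation = 2*(1 - Phi(|z|)) = 0.164264.
Step 6: alpha = 0.05. fail to reject H0.

R = 5, z = -1.3909, p = 0.164264, fail to reject H0.


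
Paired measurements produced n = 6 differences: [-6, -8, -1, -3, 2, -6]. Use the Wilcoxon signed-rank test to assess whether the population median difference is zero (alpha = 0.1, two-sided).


Step 1: Drop any zero differences (none here) and take |d_i|.
|d| = [6, 8, 1, 3, 2, 6]
Step 2: Midrank |d_i| (ties get averaged ranks).
ranks: |6|->4.5, |8|->6, |1|->1, |3|->3, |2|->2, |6|->4.5
Step 3: Attach original signs; sum ranks with positive sign and with negative sign.
W+ = 2 = 2
W- = 4.5 + 6 + 1 + 3 + 4.5 = 19
(Check: W+ + W- = 21 should equal n(n+1)/2 = 21.)
Step 4: Test statistic W = min(W+, W-) = 2.
Step 5: Ties in |d|, so use the tie-corrected normal approximation.
        E[W] = n(n+1)/4 = 6*7/4 = 10.5.
        Tie groups: |d|=6 (t=2); sum(t^3 - t) = 6.
        Var[W] = n(n+1)(2n+1)/24 - sum(t^3-t)/48 = 546/24 - 6/48 = 22.625.
        z = (W - E[W]) / sqrt(Var[W]) = (2 - 10.5) / 4.7566 = -1.7870.
        Two-sided p = 2*Phi(z) = 0.073937.
Step 6: alpha = 0.1. reject H0.

W+ = 2, W- = 19, W = min = 2, p = 0.073937, reject H0.


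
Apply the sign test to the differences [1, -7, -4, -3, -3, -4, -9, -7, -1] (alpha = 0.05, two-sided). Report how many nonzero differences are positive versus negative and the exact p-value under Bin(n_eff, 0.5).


Step 1: Discard zero differences. Original n = 9; n_eff = number of nonzero differences = 9.
Nonzero differences (with sign): +1, -7, -4, -3, -3, -4, -9, -7, -1
Step 2: Count signs: positive = 1, negative = 8.
Step 3: Under H0: P(positive) = 0.5, so the number of positives S ~ Bin(9, 0.5).
Step 4: Two-sided exact p-value = sum of Bin(9,0.5) probabilities at or below the observed probability = 0.039062.
Step 5: alpha = 0.05. reject H0.

n_eff = 9, pos = 1, neg = 8, p = 0.039062, reject H0.


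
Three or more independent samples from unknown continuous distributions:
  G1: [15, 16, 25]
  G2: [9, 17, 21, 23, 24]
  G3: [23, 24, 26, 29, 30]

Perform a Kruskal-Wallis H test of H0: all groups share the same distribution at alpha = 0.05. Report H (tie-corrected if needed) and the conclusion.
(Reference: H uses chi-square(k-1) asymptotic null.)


Step 1: Combine all N = 13 observations and assign midranks.
sorted (value, group, rank): (9,G2,1), (15,G1,2), (16,G1,3), (17,G2,4), (21,G2,5), (23,G2,6.5), (23,G3,6.5), (24,G2,8.5), (24,G3,8.5), (25,G1,10), (26,G3,11), (29,G3,12), (30,G3,13)
Step 2: Sum ranks within each group.
R_1 = 15 (n_1 = 3)
R_2 = 25 (n_2 = 5)
R_3 = 51 (n_3 = 5)
Step 3: H = 12/(N(N+1)) * sum(R_i^2/n_i) - 3(N+1)
     = 12/(13*14) * (15^2/3 + 25^2/5 + 51^2/5) - 3*14
     = 0.065934 * 720.2 - 42
     = 5.485714.
Step 4: Ties present; correction factor C = 1 - 12/(13^3 - 13) = 0.994505. Corrected H = 5.485714 / 0.994505 = 5.516022.
Step 5: Under H0, H ~ chi^2(2); p-value = 0.063418.
Step 6: alpha = 0.05. fail to reject H0.

H = 5.5160, df = 2, p = 0.063418, fail to reject H0.


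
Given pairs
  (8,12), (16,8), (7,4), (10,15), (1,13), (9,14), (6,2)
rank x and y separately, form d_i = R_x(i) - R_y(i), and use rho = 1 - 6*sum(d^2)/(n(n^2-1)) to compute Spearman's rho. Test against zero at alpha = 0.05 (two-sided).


Step 1: Rank x and y separately (midranks; no ties here).
rank(x): 8->4, 16->7, 7->3, 10->6, 1->1, 9->5, 6->2
rank(y): 12->4, 8->3, 4->2, 15->7, 13->5, 14->6, 2->1
Step 2: d_i = R_x(i) - R_y(i); compute d_i^2.
  (4-4)^2=0, (7-3)^2=16, (3-2)^2=1, (6-7)^2=1, (1-5)^2=16, (5-6)^2=1, (2-1)^2=1
sum(d^2) = 36.
Step 3: rho = 1 - 6*36 / (7*(7^2 - 1)) = 1 - 216/336 = 0.357143.
Step 4: Under H0, t = rho * sqrt((n-2)/(1-rho^2)) = 0.8550 ~ t(5).
Step 5: Two-sided p-value from the t-distribution with 5 df = 0.431611.
Step 6: alpha = 0.05. fail to reject H0.

rho = 0.3571, p = 0.431611, fail to reject H0 at alpha = 0.05.


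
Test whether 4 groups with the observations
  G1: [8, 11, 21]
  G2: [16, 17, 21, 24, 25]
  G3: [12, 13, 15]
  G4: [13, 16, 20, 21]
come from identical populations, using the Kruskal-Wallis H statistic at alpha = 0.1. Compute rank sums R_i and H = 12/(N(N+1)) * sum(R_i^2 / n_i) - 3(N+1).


Step 1: Combine all N = 15 observations and assign midranks.
sorted (value, group, rank): (8,G1,1), (11,G1,2), (12,G3,3), (13,G3,4.5), (13,G4,4.5), (15,G3,6), (16,G2,7.5), (16,G4,7.5), (17,G2,9), (20,G4,10), (21,G1,12), (21,G2,12), (21,G4,12), (24,G2,14), (25,G2,15)
Step 2: Sum ranks within each group.
R_1 = 15 (n_1 = 3)
R_2 = 57.5 (n_2 = 5)
R_3 = 13.5 (n_3 = 3)
R_4 = 34 (n_4 = 4)
Step 3: H = 12/(N(N+1)) * sum(R_i^2/n_i) - 3(N+1)
     = 12/(15*16) * (15^2/3 + 57.5^2/5 + 13.5^2/3 + 34^2/4) - 3*16
     = 0.050000 * 1086 - 48
     = 6.300000.
Step 4: Ties present; correction factor C = 1 - 36/(15^3 - 15) = 0.989286. Corrected H = 6.300000 / 0.989286 = 6.368231.
Step 5: Under H0, H ~ chi^2(3); p-value = 0.095007.
Step 6: alpha = 0.1. reject H0.

H = 6.3682, df = 3, p = 0.095007, reject H0.


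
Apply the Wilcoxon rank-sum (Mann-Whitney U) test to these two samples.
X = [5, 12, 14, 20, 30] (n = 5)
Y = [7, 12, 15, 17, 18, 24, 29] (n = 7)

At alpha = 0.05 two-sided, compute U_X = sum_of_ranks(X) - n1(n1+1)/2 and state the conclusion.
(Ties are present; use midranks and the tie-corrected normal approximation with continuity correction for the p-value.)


Step 1: Combine and sort all 12 observations; assign midranks.
sorted (value, group): (5,X), (7,Y), (12,X), (12,Y), (14,X), (15,Y), (17,Y), (18,Y), (20,X), (24,Y), (29,Y), (30,X)
ranks: 5->1, 7->2, 12->3.5, 12->3.5, 14->5, 15->6, 17->7, 18->8, 20->9, 24->10, 29->11, 30->12
Step 2: Rank sum for X: R1 = 1 + 3.5 + 5 + 9 + 12 = 30.5.
Step 3: U_X = R1 - n1(n1+1)/2 = 30.5 - 5*6/2 = 30.5 - 15 = 15.5.
       U_Y = n1*n2 - U_X = 35 - 15.5 = 19.5.
Step 4: Ties are present, so use the tie-corrected normal approximation (with continuity correction) for the p-value.
Step 5: p-value = 0.807210; compare to alpha = 0.05. fail to reject H0.

U_X = 15.5, p = 0.807210, fail to reject H0 at alpha = 0.05.


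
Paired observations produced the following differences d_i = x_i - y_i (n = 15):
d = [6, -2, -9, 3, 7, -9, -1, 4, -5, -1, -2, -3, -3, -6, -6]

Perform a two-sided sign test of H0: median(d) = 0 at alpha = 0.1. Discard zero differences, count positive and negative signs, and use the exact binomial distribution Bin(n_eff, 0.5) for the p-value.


Step 1: Discard zero differences. Original n = 15; n_eff = number of nonzero differences = 15.
Nonzero differences (with sign): +6, -2, -9, +3, +7, -9, -1, +4, -5, -1, -2, -3, -3, -6, -6
Step 2: Count signs: positive = 4, negative = 11.
Step 3: Under H0: P(positive) = 0.5, so the number of positives S ~ Bin(15, 0.5).
Step 4: Two-sided exact p-value = sum of Bin(15,0.5) probabilities at or below the observed probability = 0.118469.
Step 5: alpha = 0.1. fail to reject H0.

n_eff = 15, pos = 4, neg = 11, p = 0.118469, fail to reject H0.


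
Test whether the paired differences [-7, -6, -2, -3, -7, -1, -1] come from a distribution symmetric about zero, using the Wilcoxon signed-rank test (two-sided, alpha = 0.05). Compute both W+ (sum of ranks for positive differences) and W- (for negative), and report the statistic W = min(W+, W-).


Step 1: Drop any zero differences (none here) and take |d_i|.
|d| = [7, 6, 2, 3, 7, 1, 1]
Step 2: Midrank |d_i| (ties get averaged ranks).
ranks: |7|->6.5, |6|->5, |2|->3, |3|->4, |7|->6.5, |1|->1.5, |1|->1.5
Step 3: Attach original signs; sum ranks with positive sign and with negative sign.
W+ = 0 = 0
W- = 6.5 + 5 + 3 + 4 + 6.5 + 1.5 + 1.5 = 28
(Check: W+ + W- = 28 should equal n(n+1)/2 = 28.)
Step 4: Test statistic W = min(W+, W-) = 0.
Step 5: Ties in |d|, so use the tie-corrected normal approximation.
        E[W] = n(n+1)/4 = 7*8/4 = 14.
        Tie groups: |d|=1 (t=2), |d|=7 (t=2); sum(t^3 - t) = 12.
        Var[W] = n(n+1)(2n+1)/24 - sum(t^3-t)/48 = 840/24 - 12/48 = 34.75.
        z = (W - E[W]) / sqrt(Var[W]) = (0 - 14) / 5.8949 = -2.3749.
        Two-sided p = 2*Phi(z) = 0.017552.
Step 6: alpha = 0.05. reject H0.

W+ = 0, W- = 28, W = min = 0, p = 0.017552, reject H0.


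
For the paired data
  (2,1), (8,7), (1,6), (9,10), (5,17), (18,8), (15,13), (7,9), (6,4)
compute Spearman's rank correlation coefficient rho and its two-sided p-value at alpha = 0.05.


Step 1: Rank x and y separately (midranks; no ties here).
rank(x): 2->2, 8->6, 1->1, 9->7, 5->3, 18->9, 15->8, 7->5, 6->4
rank(y): 1->1, 7->4, 6->3, 10->7, 17->9, 8->5, 13->8, 9->6, 4->2
Step 2: d_i = R_x(i) - R_y(i); compute d_i^2.
  (2-1)^2=1, (6-4)^2=4, (1-3)^2=4, (7-7)^2=0, (3-9)^2=36, (9-5)^2=16, (8-8)^2=0, (5-6)^2=1, (4-2)^2=4
sum(d^2) = 66.
Step 3: rho = 1 - 6*66 / (9*(9^2 - 1)) = 1 - 396/720 = 0.450000.
Step 4: Under H0, t = rho * sqrt((n-2)/(1-rho^2)) = 1.3332 ~ t(7).
Step 5: Two-sided p-value from the t-distribution with 7 df = 0.224216.
Step 6: alpha = 0.05. fail to reject H0.

rho = 0.4500, p = 0.224216, fail to reject H0 at alpha = 0.05.


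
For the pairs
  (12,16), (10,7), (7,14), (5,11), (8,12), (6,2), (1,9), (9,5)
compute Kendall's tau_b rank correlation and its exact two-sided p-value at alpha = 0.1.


Step 1: Enumerate the 28 unordered pairs (i,j) with i<j and classify each by sign(x_j-x_i) * sign(y_j-y_i).
  (1,2):dx=-2,dy=-9->C; (1,3):dx=-5,dy=-2->C; (1,4):dx=-7,dy=-5->C; (1,5):dx=-4,dy=-4->C
  (1,6):dx=-6,dy=-14->C; (1,7):dx=-11,dy=-7->C; (1,8):dx=-3,dy=-11->C; (2,3):dx=-3,dy=+7->D
  (2,4):dx=-5,dy=+4->D; (2,5):dx=-2,dy=+5->D; (2,6):dx=-4,dy=-5->C; (2,7):dx=-9,dy=+2->D
  (2,8):dx=-1,dy=-2->C; (3,4):dx=-2,dy=-3->C; (3,5):dx=+1,dy=-2->D; (3,6):dx=-1,dy=-12->C
  (3,7):dx=-6,dy=-5->C; (3,8):dx=+2,dy=-9->D; (4,5):dx=+3,dy=+1->C; (4,6):dx=+1,dy=-9->D
  (4,7):dx=-4,dy=-2->C; (4,8):dx=+4,dy=-6->D; (5,6):dx=-2,dy=-10->C; (5,7):dx=-7,dy=-3->C
  (5,8):dx=+1,dy=-7->D; (6,7):dx=-5,dy=+7->D; (6,8):dx=+3,dy=+3->C; (7,8):dx=+8,dy=-4->D
Step 2: C = 17, D = 11, total pairs = 28.
Step 3: tau = (C - D)/(n(n-1)/2) = (17 - 11)/28 = 0.214286.
Step 4: Exact two-sided p-value (enumerate n! = 40320 permutations of y under H0): p = 0.548413.
Step 5: alpha = 0.1. fail to reject H0.

tau_b = 0.2143 (C=17, D=11), p = 0.548413, fail to reject H0.


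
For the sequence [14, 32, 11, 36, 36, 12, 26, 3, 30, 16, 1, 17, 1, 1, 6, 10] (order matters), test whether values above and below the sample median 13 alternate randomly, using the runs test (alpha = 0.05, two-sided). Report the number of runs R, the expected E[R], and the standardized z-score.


Step 1: Compute median = 13; label A = above, B = below.
Labels in order: AABAABABAABABBBB  (n_A = 8, n_B = 8)
Step 2: Count runs R = 10.
Step 3: Under H0 (random ordering), E[R] = 2*n_A*n_B/(n_A+n_B) + 1 = 2*8*8/16 + 1 = 9.0000.
        Var[R] = 2*n_A*n_B*(2*n_A*n_B - n_A - n_B) / ((n_A+n_B)^2 * (n_A+n_B-1)) = 14336/3840 = 3.7333.
        SD[R] = 1.9322.
Step 4: Continuity-corrected z = (R - 0.5 - E[R]) / SD[R] = (10 - 0.5 - 9.0000) / 1.9322 = 0.2588.
Step 5: Two-sided p-value via normal approximation = 2*(1 - Phi(|z|)) = 0.795809.
Step 6: alpha = 0.05. fail to reject H0.

R = 10, z = 0.2588, p = 0.795809, fail to reject H0.


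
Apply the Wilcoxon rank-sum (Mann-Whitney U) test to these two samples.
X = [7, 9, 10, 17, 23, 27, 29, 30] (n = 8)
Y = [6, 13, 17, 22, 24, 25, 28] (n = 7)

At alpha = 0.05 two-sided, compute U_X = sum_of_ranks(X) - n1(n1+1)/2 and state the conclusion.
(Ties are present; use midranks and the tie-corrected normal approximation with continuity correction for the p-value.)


Step 1: Combine and sort all 15 observations; assign midranks.
sorted (value, group): (6,Y), (7,X), (9,X), (10,X), (13,Y), (17,X), (17,Y), (22,Y), (23,X), (24,Y), (25,Y), (27,X), (28,Y), (29,X), (30,X)
ranks: 6->1, 7->2, 9->3, 10->4, 13->5, 17->6.5, 17->6.5, 22->8, 23->9, 24->10, 25->11, 27->12, 28->13, 29->14, 30->15
Step 2: Rank sum for X: R1 = 2 + 3 + 4 + 6.5 + 9 + 12 + 14 + 15 = 65.5.
Step 3: U_X = R1 - n1(n1+1)/2 = 65.5 - 8*9/2 = 65.5 - 36 = 29.5.
       U_Y = n1*n2 - U_X = 56 - 29.5 = 26.5.
Step 4: Ties are present, so use the tie-corrected normal approximation (with continuity correction) for the p-value.
Step 5: p-value = 0.907786; compare to alpha = 0.05. fail to reject H0.

U_X = 29.5, p = 0.907786, fail to reject H0 at alpha = 0.05.


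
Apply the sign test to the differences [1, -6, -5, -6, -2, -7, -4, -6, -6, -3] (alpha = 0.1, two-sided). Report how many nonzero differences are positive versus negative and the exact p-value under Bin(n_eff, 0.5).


Step 1: Discard zero differences. Original n = 10; n_eff = number of nonzero differences = 10.
Nonzero differences (with sign): +1, -6, -5, -6, -2, -7, -4, -6, -6, -3
Step 2: Count signs: positive = 1, negative = 9.
Step 3: Under H0: P(positive) = 0.5, so the number of positives S ~ Bin(10, 0.5).
Step 4: Two-sided exact p-value = sum of Bin(10,0.5) probabilities at or below the observed probability = 0.021484.
Step 5: alpha = 0.1. reject H0.

n_eff = 10, pos = 1, neg = 9, p = 0.021484, reject H0.


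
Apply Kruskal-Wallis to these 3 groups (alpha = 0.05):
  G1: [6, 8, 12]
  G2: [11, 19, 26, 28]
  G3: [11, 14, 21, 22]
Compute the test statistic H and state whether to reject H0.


Step 1: Combine all N = 11 observations and assign midranks.
sorted (value, group, rank): (6,G1,1), (8,G1,2), (11,G2,3.5), (11,G3,3.5), (12,G1,5), (14,G3,6), (19,G2,7), (21,G3,8), (22,G3,9), (26,G2,10), (28,G2,11)
Step 2: Sum ranks within each group.
R_1 = 8 (n_1 = 3)
R_2 = 31.5 (n_2 = 4)
R_3 = 26.5 (n_3 = 4)
Step 3: H = 12/(N(N+1)) * sum(R_i^2/n_i) - 3(N+1)
     = 12/(11*12) * (8^2/3 + 31.5^2/4 + 26.5^2/4) - 3*12
     = 0.090909 * 444.958 - 36
     = 4.450758.
Step 4: Ties present; correction factor C = 1 - 6/(11^3 - 11) = 0.995455. Corrected H = 4.450758 / 0.995455 = 4.471081.
Step 5: Under H0, H ~ chi^2(2); p-value = 0.106934.
Step 6: alpha = 0.05. fail to reject H0.

H = 4.4711, df = 2, p = 0.106934, fail to reject H0.


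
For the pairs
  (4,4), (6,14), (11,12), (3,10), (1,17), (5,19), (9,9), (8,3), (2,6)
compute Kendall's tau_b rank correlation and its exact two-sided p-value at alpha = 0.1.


Step 1: Enumerate the 36 unordered pairs (i,j) with i<j and classify each by sign(x_j-x_i) * sign(y_j-y_i).
  (1,2):dx=+2,dy=+10->C; (1,3):dx=+7,dy=+8->C; (1,4):dx=-1,dy=+6->D; (1,5):dx=-3,dy=+13->D
  (1,6):dx=+1,dy=+15->C; (1,7):dx=+5,dy=+5->C; (1,8):dx=+4,dy=-1->D; (1,9):dx=-2,dy=+2->D
  (2,3):dx=+5,dy=-2->D; (2,4):dx=-3,dy=-4->C; (2,5):dx=-5,dy=+3->D; (2,6):dx=-1,dy=+5->D
  (2,7):dx=+3,dy=-5->D; (2,8):dx=+2,dy=-11->D; (2,9):dx=-4,dy=-8->C; (3,4):dx=-8,dy=-2->C
  (3,5):dx=-10,dy=+5->D; (3,6):dx=-6,dy=+7->D; (3,7):dx=-2,dy=-3->C; (3,8):dx=-3,dy=-9->C
  (3,9):dx=-9,dy=-6->C; (4,5):dx=-2,dy=+7->D; (4,6):dx=+2,dy=+9->C; (4,7):dx=+6,dy=-1->D
  (4,8):dx=+5,dy=-7->D; (4,9):dx=-1,dy=-4->C; (5,6):dx=+4,dy=+2->C; (5,7):dx=+8,dy=-8->D
  (5,8):dx=+7,dy=-14->D; (5,9):dx=+1,dy=-11->D; (6,7):dx=+4,dy=-10->D; (6,8):dx=+3,dy=-16->D
  (6,9):dx=-3,dy=-13->C; (7,8):dx=-1,dy=-6->C; (7,9):dx=-7,dy=-3->C; (8,9):dx=-6,dy=+3->D
Step 2: C = 16, D = 20, total pairs = 36.
Step 3: tau = (C - D)/(n(n-1)/2) = (16 - 20)/36 = -0.111111.
Step 4: Exact two-sided p-value (enumerate n! = 362880 permutations of y under H0): p = 0.761414.
Step 5: alpha = 0.1. fail to reject H0.

tau_b = -0.1111 (C=16, D=20), p = 0.761414, fail to reject H0.


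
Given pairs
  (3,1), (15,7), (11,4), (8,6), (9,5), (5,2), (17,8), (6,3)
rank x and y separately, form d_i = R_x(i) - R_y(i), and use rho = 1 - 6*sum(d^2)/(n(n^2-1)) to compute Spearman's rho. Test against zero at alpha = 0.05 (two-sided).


Step 1: Rank x and y separately (midranks; no ties here).
rank(x): 3->1, 15->7, 11->6, 8->4, 9->5, 5->2, 17->8, 6->3
rank(y): 1->1, 7->7, 4->4, 6->6, 5->5, 2->2, 8->8, 3->3
Step 2: d_i = R_x(i) - R_y(i); compute d_i^2.
  (1-1)^2=0, (7-7)^2=0, (6-4)^2=4, (4-6)^2=4, (5-5)^2=0, (2-2)^2=0, (8-8)^2=0, (3-3)^2=0
sum(d^2) = 8.
Step 3: rho = 1 - 6*8 / (8*(8^2 - 1)) = 1 - 48/504 = 0.904762.
Step 4: Under H0, t = rho * sqrt((n-2)/(1-rho^2)) = 5.2034 ~ t(6).
Step 5: Two-sided p-value from the t-distribution with 6 df = 0.002008.
Step 6: alpha = 0.05. reject H0.

rho = 0.9048, p = 0.002008, reject H0 at alpha = 0.05.


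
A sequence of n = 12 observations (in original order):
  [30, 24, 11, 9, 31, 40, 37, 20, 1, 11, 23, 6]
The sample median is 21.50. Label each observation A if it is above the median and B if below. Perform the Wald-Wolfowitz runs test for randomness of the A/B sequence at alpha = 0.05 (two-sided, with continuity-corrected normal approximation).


Step 1: Compute median = 21.50; label A = above, B = below.
Labels in order: AABBAAABBBAB  (n_A = 6, n_B = 6)
Step 2: Count runs R = 6.
Step 3: Under H0 (random ordering), E[R] = 2*n_A*n_B/(n_A+n_B) + 1 = 2*6*6/12 + 1 = 7.0000.
        Var[R] = 2*n_A*n_B*(2*n_A*n_B - n_A - n_B) / ((n_A+n_B)^2 * (n_A+n_B-1)) = 4320/1584 = 2.7273.
        SD[R] = 1.6514.
Step 4: Continuity-corrected z = (R + 0.5 - E[R]) / SD[R] = (6 + 0.5 - 7.0000) / 1.6514 = -0.3028.
Step 5: Two-sided p-value via normal approximation = 2*(1 - Phi(|z|)) = 0.762069.
Step 6: alpha = 0.05. fail to reject H0.

R = 6, z = -0.3028, p = 0.762069, fail to reject H0.


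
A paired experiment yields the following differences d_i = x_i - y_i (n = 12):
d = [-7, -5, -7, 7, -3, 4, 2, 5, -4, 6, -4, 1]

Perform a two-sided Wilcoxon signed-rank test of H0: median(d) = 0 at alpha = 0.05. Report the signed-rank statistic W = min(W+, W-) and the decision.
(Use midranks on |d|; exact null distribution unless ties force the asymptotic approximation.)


Step 1: Drop any zero differences (none here) and take |d_i|.
|d| = [7, 5, 7, 7, 3, 4, 2, 5, 4, 6, 4, 1]
Step 2: Midrank |d_i| (ties get averaged ranks).
ranks: |7|->11, |5|->7.5, |7|->11, |7|->11, |3|->3, |4|->5, |2|->2, |5|->7.5, |4|->5, |6|->9, |4|->5, |1|->1
Step 3: Attach original signs; sum ranks with positive sign and with negative sign.
W+ = 11 + 5 + 2 + 7.5 + 9 + 1 = 35.5
W- = 11 + 7.5 + 11 + 3 + 5 + 5 = 42.5
(Check: W+ + W- = 78 should equal n(n+1)/2 = 78.)
Step 4: Test statistic W = min(W+, W-) = 35.5.
Step 5: Ties in |d|, so use the tie-corrected normal approximation.
        E[W] = n(n+1)/4 = 12*13/4 = 39.
        Tie groups: |d|=4 (t=3), |d|=5 (t=2), |d|=7 (t=3); sum(t^3 - t) = 54.
        Var[W] = n(n+1)(2n+1)/24 - sum(t^3-t)/48 = 3900/24 - 54/48 = 161.375.
        z = (W - E[W]) / sqrt(Var[W]) = (35.5 - 39) / 12.7033 = -0.2755.
        Two-sided p = 2*Phi(z) = 0.782918.
Step 6: alpha = 0.05. fail to reject H0.

W+ = 35.5, W- = 42.5, W = min = 35.5, p = 0.782918, fail to reject H0.


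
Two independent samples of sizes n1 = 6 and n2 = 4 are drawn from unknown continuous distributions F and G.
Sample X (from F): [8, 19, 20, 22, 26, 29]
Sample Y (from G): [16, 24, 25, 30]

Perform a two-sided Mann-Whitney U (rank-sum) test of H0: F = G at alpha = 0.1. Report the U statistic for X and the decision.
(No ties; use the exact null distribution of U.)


Step 1: Combine and sort all 10 observations; assign midranks.
sorted (value, group): (8,X), (16,Y), (19,X), (20,X), (22,X), (24,Y), (25,Y), (26,X), (29,X), (30,Y)
ranks: 8->1, 16->2, 19->3, 20->4, 22->5, 24->6, 25->7, 26->8, 29->9, 30->10
Step 2: Rank sum for X: R1 = 1 + 3 + 4 + 5 + 8 + 9 = 30.
Step 3: U_X = R1 - n1(n1+1)/2 = 30 - 6*7/2 = 30 - 21 = 9.
       U_Y = n1*n2 - U_X = 24 - 9 = 15.
Step 4: No ties, so the exact null distribution of U (based on enumerating the C(10,6) = 210 equally likely rank assignments) gives the two-sided p-value.
Step 5: p-value = 0.609524; compare to alpha = 0.1. fail to reject H0.

U_X = 9, p = 0.609524, fail to reject H0 at alpha = 0.1.


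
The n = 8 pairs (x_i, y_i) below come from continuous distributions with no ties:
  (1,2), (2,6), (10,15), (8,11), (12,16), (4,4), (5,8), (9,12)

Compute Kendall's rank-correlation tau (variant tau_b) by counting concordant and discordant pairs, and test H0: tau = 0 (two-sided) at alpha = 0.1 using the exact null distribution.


Step 1: Enumerate the 28 unordered pairs (i,j) with i<j and classify each by sign(x_j-x_i) * sign(y_j-y_i).
  (1,2):dx=+1,dy=+4->C; (1,3):dx=+9,dy=+13->C; (1,4):dx=+7,dy=+9->C; (1,5):dx=+11,dy=+14->C
  (1,6):dx=+3,dy=+2->C; (1,7):dx=+4,dy=+6->C; (1,8):dx=+8,dy=+10->C; (2,3):dx=+8,dy=+9->C
  (2,4):dx=+6,dy=+5->C; (2,5):dx=+10,dy=+10->C; (2,6):dx=+2,dy=-2->D; (2,7):dx=+3,dy=+2->C
  (2,8):dx=+7,dy=+6->C; (3,4):dx=-2,dy=-4->C; (3,5):dx=+2,dy=+1->C; (3,6):dx=-6,dy=-11->C
  (3,7):dx=-5,dy=-7->C; (3,8):dx=-1,dy=-3->C; (4,5):dx=+4,dy=+5->C; (4,6):dx=-4,dy=-7->C
  (4,7):dx=-3,dy=-3->C; (4,8):dx=+1,dy=+1->C; (5,6):dx=-8,dy=-12->C; (5,7):dx=-7,dy=-8->C
  (5,8):dx=-3,dy=-4->C; (6,7):dx=+1,dy=+4->C; (6,8):dx=+5,dy=+8->C; (7,8):dx=+4,dy=+4->C
Step 2: C = 27, D = 1, total pairs = 28.
Step 3: tau = (C - D)/(n(n-1)/2) = (27 - 1)/28 = 0.928571.
Step 4: Exact two-sided p-value (enumerate n! = 40320 permutations of y under H0): p = 0.000397.
Step 5: alpha = 0.1. reject H0.

tau_b = 0.9286 (C=27, D=1), p = 0.000397, reject H0.


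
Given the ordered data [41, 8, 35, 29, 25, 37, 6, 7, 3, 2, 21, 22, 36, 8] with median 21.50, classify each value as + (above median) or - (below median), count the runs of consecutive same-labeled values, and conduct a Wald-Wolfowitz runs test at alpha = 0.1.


Step 1: Compute median = 21.50; label A = above, B = below.
Labels in order: ABAAAABBBBBAAB  (n_A = 7, n_B = 7)
Step 2: Count runs R = 6.
Step 3: Under H0 (random ordering), E[R] = 2*n_A*n_B/(n_A+n_B) + 1 = 2*7*7/14 + 1 = 8.0000.
        Var[R] = 2*n_A*n_B*(2*n_A*n_B - n_A - n_B) / ((n_A+n_B)^2 * (n_A+n_B-1)) = 8232/2548 = 3.2308.
        SD[R] = 1.7974.
Step 4: Continuity-corrected z = (R + 0.5 - E[R]) / SD[R] = (6 + 0.5 - 8.0000) / 1.7974 = -0.8345.
Step 5: Two-sided p-value via normal approximation = 2*(1 - Phi(|z|)) = 0.403986.
Step 6: alpha = 0.1. fail to reject H0.

R = 6, z = -0.8345, p = 0.403986, fail to reject H0.


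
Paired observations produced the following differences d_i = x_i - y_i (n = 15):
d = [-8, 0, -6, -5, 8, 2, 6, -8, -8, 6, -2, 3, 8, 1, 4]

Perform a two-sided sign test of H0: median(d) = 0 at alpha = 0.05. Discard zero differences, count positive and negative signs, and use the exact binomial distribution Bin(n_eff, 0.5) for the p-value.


Step 1: Discard zero differences. Original n = 15; n_eff = number of nonzero differences = 14.
Nonzero differences (with sign): -8, -6, -5, +8, +2, +6, -8, -8, +6, -2, +3, +8, +1, +4
Step 2: Count signs: positive = 8, negative = 6.
Step 3: Under H0: P(positive) = 0.5, so the number of positives S ~ Bin(14, 0.5).
Step 4: Two-sided exact p-value = sum of Bin(14,0.5) probabilities at or below the observed probability = 0.790527.
Step 5: alpha = 0.05. fail to reject H0.

n_eff = 14, pos = 8, neg = 6, p = 0.790527, fail to reject H0.


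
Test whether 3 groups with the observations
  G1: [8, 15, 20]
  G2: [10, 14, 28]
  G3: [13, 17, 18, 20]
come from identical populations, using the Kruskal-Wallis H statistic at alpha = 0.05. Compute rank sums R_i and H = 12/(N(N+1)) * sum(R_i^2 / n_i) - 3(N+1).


Step 1: Combine all N = 10 observations and assign midranks.
sorted (value, group, rank): (8,G1,1), (10,G2,2), (13,G3,3), (14,G2,4), (15,G1,5), (17,G3,6), (18,G3,7), (20,G1,8.5), (20,G3,8.5), (28,G2,10)
Step 2: Sum ranks within each group.
R_1 = 14.5 (n_1 = 3)
R_2 = 16 (n_2 = 3)
R_3 = 24.5 (n_3 = 4)
Step 3: H = 12/(N(N+1)) * sum(R_i^2/n_i) - 3(N+1)
     = 12/(10*11) * (14.5^2/3 + 16^2/3 + 24.5^2/4) - 3*11
     = 0.109091 * 305.479 - 33
     = 0.325000.
Step 4: Ties present; correction factor C = 1 - 6/(10^3 - 10) = 0.993939. Corrected H = 0.325000 / 0.993939 = 0.326982.
Step 5: Under H0, H ~ chi^2(2); p-value = 0.849174.
Step 6: alpha = 0.05. fail to reject H0.

H = 0.3270, df = 2, p = 0.849174, fail to reject H0.


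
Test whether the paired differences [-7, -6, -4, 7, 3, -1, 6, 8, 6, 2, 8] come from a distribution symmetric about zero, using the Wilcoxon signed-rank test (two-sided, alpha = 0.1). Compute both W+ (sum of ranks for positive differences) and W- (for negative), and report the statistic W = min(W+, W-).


Step 1: Drop any zero differences (none here) and take |d_i|.
|d| = [7, 6, 4, 7, 3, 1, 6, 8, 6, 2, 8]
Step 2: Midrank |d_i| (ties get averaged ranks).
ranks: |7|->8.5, |6|->6, |4|->4, |7|->8.5, |3|->3, |1|->1, |6|->6, |8|->10.5, |6|->6, |2|->2, |8|->10.5
Step 3: Attach original signs; sum ranks with positive sign and with negative sign.
W+ = 8.5 + 3 + 6 + 10.5 + 6 + 2 + 10.5 = 46.5
W- = 8.5 + 6 + 4 + 1 = 19.5
(Check: W+ + W- = 66 should equal n(n+1)/2 = 66.)
Step 4: Test statistic W = min(W+, W-) = 19.5.
Step 5: Ties in |d|, so use the tie-corrected normal approximation.
        E[W] = n(n+1)/4 = 11*12/4 = 33.
        Tie groups: |d|=6 (t=3), |d|=7 (t=2), |d|=8 (t=2); sum(t^3 - t) = 36.
        Var[W] = n(n+1)(2n+1)/24 - sum(t^3-t)/48 = 3036/24 - 36/48 = 125.75.
        z = (W - E[W]) / sqrt(Var[W]) = (19.5 - 33) / 11.2138 = -1.2039.
        Two-sided p = 2*Phi(z) = 0.228640.
Step 6: alpha = 0.1. fail to reject H0.

W+ = 46.5, W- = 19.5, W = min = 19.5, p = 0.228640, fail to reject H0.


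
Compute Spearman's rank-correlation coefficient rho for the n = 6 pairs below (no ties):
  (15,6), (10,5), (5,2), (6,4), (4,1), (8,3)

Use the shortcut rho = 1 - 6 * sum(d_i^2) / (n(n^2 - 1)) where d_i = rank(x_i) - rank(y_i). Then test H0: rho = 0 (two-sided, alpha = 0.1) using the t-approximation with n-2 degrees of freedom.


Step 1: Rank x and y separately (midranks; no ties here).
rank(x): 15->6, 10->5, 5->2, 6->3, 4->1, 8->4
rank(y): 6->6, 5->5, 2->2, 4->4, 1->1, 3->3
Step 2: d_i = R_x(i) - R_y(i); compute d_i^2.
  (6-6)^2=0, (5-5)^2=0, (2-2)^2=0, (3-4)^2=1, (1-1)^2=0, (4-3)^2=1
sum(d^2) = 2.
Step 3: rho = 1 - 6*2 / (6*(6^2 - 1)) = 1 - 12/210 = 0.942857.
Step 4: Under H0, t = rho * sqrt((n-2)/(1-rho^2)) = 5.6595 ~ t(4).
Step 5: Two-sided p-value from the t-distribution with 4 df = 0.004805.
Step 6: alpha = 0.1. reject H0.

rho = 0.9429, p = 0.004805, reject H0 at alpha = 0.1.


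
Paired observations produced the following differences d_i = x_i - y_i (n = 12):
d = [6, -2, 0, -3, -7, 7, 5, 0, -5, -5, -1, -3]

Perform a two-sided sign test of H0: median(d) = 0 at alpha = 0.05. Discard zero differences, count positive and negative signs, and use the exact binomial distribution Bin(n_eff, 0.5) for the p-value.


Step 1: Discard zero differences. Original n = 12; n_eff = number of nonzero differences = 10.
Nonzero differences (with sign): +6, -2, -3, -7, +7, +5, -5, -5, -1, -3
Step 2: Count signs: positive = 3, negative = 7.
Step 3: Under H0: P(positive) = 0.5, so the number of positives S ~ Bin(10, 0.5).
Step 4: Two-sided exact p-value = sum of Bin(10,0.5) probabilities at or below the observed probability = 0.343750.
Step 5: alpha = 0.05. fail to reject H0.

n_eff = 10, pos = 3, neg = 7, p = 0.343750, fail to reject H0.


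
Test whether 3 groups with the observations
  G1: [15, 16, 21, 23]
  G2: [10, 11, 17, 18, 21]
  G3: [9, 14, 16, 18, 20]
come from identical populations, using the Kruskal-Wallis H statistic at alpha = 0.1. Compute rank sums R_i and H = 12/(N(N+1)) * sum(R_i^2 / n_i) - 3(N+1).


Step 1: Combine all N = 14 observations and assign midranks.
sorted (value, group, rank): (9,G3,1), (10,G2,2), (11,G2,3), (14,G3,4), (15,G1,5), (16,G1,6.5), (16,G3,6.5), (17,G2,8), (18,G2,9.5), (18,G3,9.5), (20,G3,11), (21,G1,12.5), (21,G2,12.5), (23,G1,14)
Step 2: Sum ranks within each group.
R_1 = 38 (n_1 = 4)
R_2 = 35 (n_2 = 5)
R_3 = 32 (n_3 = 5)
Step 3: H = 12/(N(N+1)) * sum(R_i^2/n_i) - 3(N+1)
     = 12/(14*15) * (38^2/4 + 35^2/5 + 32^2/5) - 3*15
     = 0.057143 * 810.8 - 45
     = 1.331429.
Step 4: Ties present; correction factor C = 1 - 18/(14^3 - 14) = 0.993407. Corrected H = 1.331429 / 0.993407 = 1.340265.
Step 5: Under H0, H ~ chi^2(2); p-value = 0.511641.
Step 6: alpha = 0.1. fail to reject H0.

H = 1.3403, df = 2, p = 0.511641, fail to reject H0.


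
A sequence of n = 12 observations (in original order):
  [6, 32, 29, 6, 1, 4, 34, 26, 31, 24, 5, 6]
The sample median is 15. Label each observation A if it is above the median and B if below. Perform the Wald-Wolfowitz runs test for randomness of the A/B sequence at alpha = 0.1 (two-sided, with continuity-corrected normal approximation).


Step 1: Compute median = 15; label A = above, B = below.
Labels in order: BAABBBAAAABB  (n_A = 6, n_B = 6)
Step 2: Count runs R = 5.
Step 3: Under H0 (random ordering), E[R] = 2*n_A*n_B/(n_A+n_B) + 1 = 2*6*6/12 + 1 = 7.0000.
        Var[R] = 2*n_A*n_B*(2*n_A*n_B - n_A - n_B) / ((n_A+n_B)^2 * (n_A+n_B-1)) = 4320/1584 = 2.7273.
        SD[R] = 1.6514.
Step 4: Continuity-corrected z = (R + 0.5 - E[R]) / SD[R] = (5 + 0.5 - 7.0000) / 1.6514 = -0.9083.
Step 5: Two-sided p-value via normal approximation = 2*(1 - Phi(|z|)) = 0.363722.
Step 6: alpha = 0.1. fail to reject H0.

R = 5, z = -0.9083, p = 0.363722, fail to reject H0.


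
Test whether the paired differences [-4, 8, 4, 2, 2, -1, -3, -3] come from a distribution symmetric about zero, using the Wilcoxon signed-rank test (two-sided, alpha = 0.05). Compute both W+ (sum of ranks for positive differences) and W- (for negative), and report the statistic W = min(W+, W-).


Step 1: Drop any zero differences (none here) and take |d_i|.
|d| = [4, 8, 4, 2, 2, 1, 3, 3]
Step 2: Midrank |d_i| (ties get averaged ranks).
ranks: |4|->6.5, |8|->8, |4|->6.5, |2|->2.5, |2|->2.5, |1|->1, |3|->4.5, |3|->4.5
Step 3: Attach original signs; sum ranks with positive sign and with negative sign.
W+ = 8 + 6.5 + 2.5 + 2.5 = 19.5
W- = 6.5 + 1 + 4.5 + 4.5 = 16.5
(Check: W+ + W- = 36 should equal n(n+1)/2 = 36.)
Step 4: Test statistic W = min(W+, W-) = 16.5.
Step 5: Ties in |d|, so use the tie-corrected normal approximation.
        E[W] = n(n+1)/4 = 8*9/4 = 18.
        Tie groups: |d|=2 (t=2), |d|=3 (t=2), |d|=4 (t=2); sum(t^3 - t) = 18.
        Var[W] = n(n+1)(2n+1)/24 - sum(t^3-t)/48 = 1224/24 - 18/48 = 50.625.
        z = (W - E[W]) / sqrt(Var[W]) = (16.5 - 18) / 7.1151 = -0.2108.
        Two-sided p = 2*Phi(z) = 0.833029.
Step 6: alpha = 0.05. fail to reject H0.

W+ = 19.5, W- = 16.5, W = min = 16.5, p = 0.833029, fail to reject H0.


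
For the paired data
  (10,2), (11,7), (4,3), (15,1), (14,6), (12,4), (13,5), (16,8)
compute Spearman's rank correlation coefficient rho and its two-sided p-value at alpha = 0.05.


Step 1: Rank x and y separately (midranks; no ties here).
rank(x): 10->2, 11->3, 4->1, 15->7, 14->6, 12->4, 13->5, 16->8
rank(y): 2->2, 7->7, 3->3, 1->1, 6->6, 4->4, 5->5, 8->8
Step 2: d_i = R_x(i) - R_y(i); compute d_i^2.
  (2-2)^2=0, (3-7)^2=16, (1-3)^2=4, (7-1)^2=36, (6-6)^2=0, (4-4)^2=0, (5-5)^2=0, (8-8)^2=0
sum(d^2) = 56.
Step 3: rho = 1 - 6*56 / (8*(8^2 - 1)) = 1 - 336/504 = 0.333333.
Step 4: Under H0, t = rho * sqrt((n-2)/(1-rho^2)) = 0.8660 ~ t(6).
Step 5: Two-sided p-value from the t-distribution with 6 df = 0.419753.
Step 6: alpha = 0.05. fail to reject H0.

rho = 0.3333, p = 0.419753, fail to reject H0 at alpha = 0.05.


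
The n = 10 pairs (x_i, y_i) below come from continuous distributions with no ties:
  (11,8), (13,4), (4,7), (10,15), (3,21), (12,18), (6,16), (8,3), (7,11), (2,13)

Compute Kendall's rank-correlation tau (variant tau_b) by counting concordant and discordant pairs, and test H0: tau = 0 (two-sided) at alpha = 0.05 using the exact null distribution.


Step 1: Enumerate the 45 unordered pairs (i,j) with i<j and classify each by sign(x_j-x_i) * sign(y_j-y_i).
  (1,2):dx=+2,dy=-4->D; (1,3):dx=-7,dy=-1->C; (1,4):dx=-1,dy=+7->D; (1,5):dx=-8,dy=+13->D
  (1,6):dx=+1,dy=+10->C; (1,7):dx=-5,dy=+8->D; (1,8):dx=-3,dy=-5->C; (1,9):dx=-4,dy=+3->D
  (1,10):dx=-9,dy=+5->D; (2,3):dx=-9,dy=+3->D; (2,4):dx=-3,dy=+11->D; (2,5):dx=-10,dy=+17->D
  (2,6):dx=-1,dy=+14->D; (2,7):dx=-7,dy=+12->D; (2,8):dx=-5,dy=-1->C; (2,9):dx=-6,dy=+7->D
  (2,10):dx=-11,dy=+9->D; (3,4):dx=+6,dy=+8->C; (3,5):dx=-1,dy=+14->D; (3,6):dx=+8,dy=+11->C
  (3,7):dx=+2,dy=+9->C; (3,8):dx=+4,dy=-4->D; (3,9):dx=+3,dy=+4->C; (3,10):dx=-2,dy=+6->D
  (4,5):dx=-7,dy=+6->D; (4,6):dx=+2,dy=+3->C; (4,7):dx=-4,dy=+1->D; (4,8):dx=-2,dy=-12->C
  (4,9):dx=-3,dy=-4->C; (4,10):dx=-8,dy=-2->C; (5,6):dx=+9,dy=-3->D; (5,7):dx=+3,dy=-5->D
  (5,8):dx=+5,dy=-18->D; (5,9):dx=+4,dy=-10->D; (5,10):dx=-1,dy=-8->C; (6,7):dx=-6,dy=-2->C
  (6,8):dx=-4,dy=-15->C; (6,9):dx=-5,dy=-7->C; (6,10):dx=-10,dy=-5->C; (7,8):dx=+2,dy=-13->D
  (7,9):dx=+1,dy=-5->D; (7,10):dx=-4,dy=-3->C; (8,9):dx=-1,dy=+8->D; (8,10):dx=-6,dy=+10->D
  (9,10):dx=-5,dy=+2->D
Step 2: C = 18, D = 27, total pairs = 45.
Step 3: tau = (C - D)/(n(n-1)/2) = (18 - 27)/45 = -0.200000.
Step 4: Exact two-sided p-value (enumerate n! = 3628800 permutations of y under H0): p = 0.484313.
Step 5: alpha = 0.05. fail to reject H0.

tau_b = -0.2000 (C=18, D=27), p = 0.484313, fail to reject H0.


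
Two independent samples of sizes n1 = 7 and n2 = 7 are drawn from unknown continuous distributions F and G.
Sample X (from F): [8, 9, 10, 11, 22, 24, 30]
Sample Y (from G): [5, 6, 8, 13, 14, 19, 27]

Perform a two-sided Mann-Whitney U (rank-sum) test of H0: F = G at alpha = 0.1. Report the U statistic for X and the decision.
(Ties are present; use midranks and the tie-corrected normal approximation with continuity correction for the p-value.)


Step 1: Combine and sort all 14 observations; assign midranks.
sorted (value, group): (5,Y), (6,Y), (8,X), (8,Y), (9,X), (10,X), (11,X), (13,Y), (14,Y), (19,Y), (22,X), (24,X), (27,Y), (30,X)
ranks: 5->1, 6->2, 8->3.5, 8->3.5, 9->5, 10->6, 11->7, 13->8, 14->9, 19->10, 22->11, 24->12, 27->13, 30->14
Step 2: Rank sum for X: R1 = 3.5 + 5 + 6 + 7 + 11 + 12 + 14 = 58.5.
Step 3: U_X = R1 - n1(n1+1)/2 = 58.5 - 7*8/2 = 58.5 - 28 = 30.5.
       U_Y = n1*n2 - U_X = 49 - 30.5 = 18.5.
Step 4: Ties are present, so use the tie-corrected normal approximation (with continuity correction) for the p-value.
Step 5: p-value = 0.481721; compare to alpha = 0.1. fail to reject H0.

U_X = 30.5, p = 0.481721, fail to reject H0 at alpha = 0.1.


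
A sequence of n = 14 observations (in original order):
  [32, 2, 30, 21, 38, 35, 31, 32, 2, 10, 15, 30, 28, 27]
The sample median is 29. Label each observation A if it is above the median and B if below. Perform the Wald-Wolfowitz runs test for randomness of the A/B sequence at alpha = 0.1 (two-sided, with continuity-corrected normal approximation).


Step 1: Compute median = 29; label A = above, B = below.
Labels in order: ABABAAAABBBABB  (n_A = 7, n_B = 7)
Step 2: Count runs R = 8.
Step 3: Under H0 (random ordering), E[R] = 2*n_A*n_B/(n_A+n_B) + 1 = 2*7*7/14 + 1 = 8.0000.
        Var[R] = 2*n_A*n_B*(2*n_A*n_B - n_A - n_B) / ((n_A+n_B)^2 * (n_A+n_B-1)) = 8232/2548 = 3.2308.
        SD[R] = 1.7974.
Step 4: R = E[R], so z = 0 with no continuity correction.
Step 5: Two-sided p-value via normal approximation = 2*(1 - Phi(|z|)) = 1.000000.
Step 6: alpha = 0.1. fail to reject H0.

R = 8, z = 0.0000, p = 1.000000, fail to reject H0.


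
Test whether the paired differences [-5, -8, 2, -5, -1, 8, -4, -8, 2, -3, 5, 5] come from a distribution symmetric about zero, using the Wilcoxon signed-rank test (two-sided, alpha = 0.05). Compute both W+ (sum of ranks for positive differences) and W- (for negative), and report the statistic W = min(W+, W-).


Step 1: Drop any zero differences (none here) and take |d_i|.
|d| = [5, 8, 2, 5, 1, 8, 4, 8, 2, 3, 5, 5]
Step 2: Midrank |d_i| (ties get averaged ranks).
ranks: |5|->7.5, |8|->11, |2|->2.5, |5|->7.5, |1|->1, |8|->11, |4|->5, |8|->11, |2|->2.5, |3|->4, |5|->7.5, |5|->7.5
Step 3: Attach original signs; sum ranks with positive sign and with negative sign.
W+ = 2.5 + 11 + 2.5 + 7.5 + 7.5 = 31
W- = 7.5 + 11 + 7.5 + 1 + 5 + 11 + 4 = 47
(Check: W+ + W- = 78 should equal n(n+1)/2 = 78.)
Step 4: Test statistic W = min(W+, W-) = 31.
Step 5: Ties in |d|, so use the tie-corrected normal approximation.
        E[W] = n(n+1)/4 = 12*13/4 = 39.
        Tie groups: |d|=2 (t=2), |d|=5 (t=4), |d|=8 (t=3); sum(t^3 - t) = 90.
        Var[W] = n(n+1)(2n+1)/24 - sum(t^3-t)/48 = 3900/24 - 90/48 = 160.625.
        z = (W - E[W]) / sqrt(Var[W]) = (31 - 39) / 12.6738 = -0.6312.
        Two-sided p = 2*Phi(z) = 0.527894.
Step 6: alpha = 0.05. fail to reject H0.

W+ = 31, W- = 47, W = min = 31, p = 0.527894, fail to reject H0.


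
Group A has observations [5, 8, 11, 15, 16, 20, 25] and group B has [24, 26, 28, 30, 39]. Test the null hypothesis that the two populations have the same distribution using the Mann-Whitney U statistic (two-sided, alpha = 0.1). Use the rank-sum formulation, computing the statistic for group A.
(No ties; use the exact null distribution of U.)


Step 1: Combine and sort all 12 observations; assign midranks.
sorted (value, group): (5,X), (8,X), (11,X), (15,X), (16,X), (20,X), (24,Y), (25,X), (26,Y), (28,Y), (30,Y), (39,Y)
ranks: 5->1, 8->2, 11->3, 15->4, 16->5, 20->6, 24->7, 25->8, 26->9, 28->10, 30->11, 39->12
Step 2: Rank sum for X: R1 = 1 + 2 + 3 + 4 + 5 + 6 + 8 = 29.
Step 3: U_X = R1 - n1(n1+1)/2 = 29 - 7*8/2 = 29 - 28 = 1.
       U_Y = n1*n2 - U_X = 35 - 1 = 34.
Step 4: No ties, so the exact null distribution of U (based on enumerating the C(12,7) = 792 equally likely rank assignments) gives the two-sided p-value.
Step 5: p-value = 0.005051; compare to alpha = 0.1. reject H0.

U_X = 1, p = 0.005051, reject H0 at alpha = 0.1.


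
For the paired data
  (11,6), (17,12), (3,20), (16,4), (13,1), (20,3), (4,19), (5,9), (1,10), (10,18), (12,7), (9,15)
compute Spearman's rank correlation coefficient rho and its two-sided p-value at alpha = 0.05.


Step 1: Rank x and y separately (midranks; no ties here).
rank(x): 11->7, 17->11, 3->2, 16->10, 13->9, 20->12, 4->3, 5->4, 1->1, 10->6, 12->8, 9->5
rank(y): 6->4, 12->8, 20->12, 4->3, 1->1, 3->2, 19->11, 9->6, 10->7, 18->10, 7->5, 15->9
Step 2: d_i = R_x(i) - R_y(i); compute d_i^2.
  (7-4)^2=9, (11-8)^2=9, (2-12)^2=100, (10-3)^2=49, (9-1)^2=64, (12-2)^2=100, (3-11)^2=64, (4-6)^2=4, (1-7)^2=36, (6-10)^2=16, (8-5)^2=9, (5-9)^2=16
sum(d^2) = 476.
Step 3: rho = 1 - 6*476 / (12*(12^2 - 1)) = 1 - 2856/1716 = -0.664336.
Step 4: Under H0, t = rho * sqrt((n-2)/(1-rho^2)) = -2.8107 ~ t(10).
Step 5: Two-sided p-value from the t-distribution with 10 df = 0.018453.
Step 6: alpha = 0.05. reject H0.

rho = -0.6643, p = 0.018453, reject H0 at alpha = 0.05.


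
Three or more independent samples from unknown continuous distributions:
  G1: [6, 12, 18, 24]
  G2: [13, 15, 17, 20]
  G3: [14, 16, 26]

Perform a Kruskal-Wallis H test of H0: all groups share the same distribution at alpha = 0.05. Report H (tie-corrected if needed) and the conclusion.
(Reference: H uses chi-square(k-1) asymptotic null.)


Step 1: Combine all N = 11 observations and assign midranks.
sorted (value, group, rank): (6,G1,1), (12,G1,2), (13,G2,3), (14,G3,4), (15,G2,5), (16,G3,6), (17,G2,7), (18,G1,8), (20,G2,9), (24,G1,10), (26,G3,11)
Step 2: Sum ranks within each group.
R_1 = 21 (n_1 = 4)
R_2 = 24 (n_2 = 4)
R_3 = 21 (n_3 = 3)
Step 3: H = 12/(N(N+1)) * sum(R_i^2/n_i) - 3(N+1)
     = 12/(11*12) * (21^2/4 + 24^2/4 + 21^2/3) - 3*12
     = 0.090909 * 401.25 - 36
     = 0.477273.
Step 4: No ties, so H is used without correction.
Step 5: Under H0, H ~ chi^2(2); p-value = 0.787701.
Step 6: alpha = 0.05. fail to reject H0.

H = 0.4773, df = 2, p = 0.787701, fail to reject H0.
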